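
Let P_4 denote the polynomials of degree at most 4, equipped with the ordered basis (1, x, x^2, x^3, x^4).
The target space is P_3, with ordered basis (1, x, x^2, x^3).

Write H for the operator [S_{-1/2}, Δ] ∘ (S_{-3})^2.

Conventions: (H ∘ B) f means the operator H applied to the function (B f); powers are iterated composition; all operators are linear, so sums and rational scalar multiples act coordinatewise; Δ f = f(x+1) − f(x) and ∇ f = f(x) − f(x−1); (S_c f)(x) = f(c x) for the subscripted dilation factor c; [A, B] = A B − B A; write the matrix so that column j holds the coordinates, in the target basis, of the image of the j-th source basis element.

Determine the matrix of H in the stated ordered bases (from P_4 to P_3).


image of 1: 0
image of x: 27/2
image of x^2: -(243/2)x + 243/4
image of x^3: (6561/8)x^2 - (6561/8)x + 6561/8
image of x^4: -(19683/4)x^3 + (59049/8)x^2 - (59049/4)x + 98415/16
each image's coordinates form column j of the matrix

the matrix is [[0, 27/2, 243/4, 6561/8, 98415/16]; [0, 0, -243/2, -6561/8, -59049/4]; [0, 0, 0, 6561/8, 59049/8]; [0, 0, 0, 0, -19683/4]] (rows listed top to bottom)


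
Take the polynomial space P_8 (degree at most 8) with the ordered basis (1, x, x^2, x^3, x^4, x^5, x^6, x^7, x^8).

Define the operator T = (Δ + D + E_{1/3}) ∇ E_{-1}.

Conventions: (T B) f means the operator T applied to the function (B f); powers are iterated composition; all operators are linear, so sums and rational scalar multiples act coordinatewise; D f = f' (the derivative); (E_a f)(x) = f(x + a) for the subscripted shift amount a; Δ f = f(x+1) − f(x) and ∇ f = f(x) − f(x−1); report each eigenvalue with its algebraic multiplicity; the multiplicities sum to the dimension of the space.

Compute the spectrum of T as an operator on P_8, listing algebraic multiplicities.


image of 1: 0
image of x: 1
image of x^2: 2x + 5/3
image of x^3: 3x^2 + 5x - 32/3
image of x^4: 4x^3 + 10x^2 - (128/3)x + 931/27
image of x^5: 5x^4 + (50/3)x^3 - (320/3)x^2 + (4655/27)x - 7474/81
image of x^6: 6x^5 + 25x^4 - (640/3)x^3 + (4655/9)x^2 - (14948/27)x + 18359/81
image of x^7: 7x^6 + 35x^5 - (1120/3)x^4 + (32585/27)x^3 - (52318/27)x^2 + (128513/81)x - 387344/729
image of x^8: 8x^7 + (140/3)x^6 - (1792/3)x^5 + (65170/27)x^4 - (418544/81)x^3 + (514052/81)x^2 - (3098752/729)x + 2647367/2187
the matrix is upper triangular; its diagonal is (0, 0, 0, 0, 0, 0, 0, 0, 0)
for a triangular matrix the eigenvalues are the diagonal entries, with algebraic multiplicity their repetition count

λ = 0 (multiplicity 9)


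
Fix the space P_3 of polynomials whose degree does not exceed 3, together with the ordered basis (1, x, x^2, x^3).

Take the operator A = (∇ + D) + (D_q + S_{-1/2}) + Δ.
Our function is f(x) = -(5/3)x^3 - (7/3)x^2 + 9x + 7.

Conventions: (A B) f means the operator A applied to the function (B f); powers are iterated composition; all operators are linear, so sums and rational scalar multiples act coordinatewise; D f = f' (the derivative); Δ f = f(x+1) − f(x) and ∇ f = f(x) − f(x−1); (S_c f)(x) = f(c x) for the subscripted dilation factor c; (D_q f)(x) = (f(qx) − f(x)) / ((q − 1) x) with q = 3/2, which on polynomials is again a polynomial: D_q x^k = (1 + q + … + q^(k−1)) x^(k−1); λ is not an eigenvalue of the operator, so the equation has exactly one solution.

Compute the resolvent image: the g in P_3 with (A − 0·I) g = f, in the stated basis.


write g with unknown coordinates in the stated basis and equate coefficients in (A − 0·I) g = f
solving from the highest basis element down gives g = (40/3)x^3 - (2228/3)x^2 - (37930/3)x + 151661/3
check: A g = -(5/3)x^3 - (7/3)x^2 + 9x + 7
so A g − 0·g = -(5/3)x^3 - (7/3)x^2 + 9x + 7 = f ✓

g(x) = (40/3)x^3 - (2228/3)x^2 - (37930/3)x + 151661/3


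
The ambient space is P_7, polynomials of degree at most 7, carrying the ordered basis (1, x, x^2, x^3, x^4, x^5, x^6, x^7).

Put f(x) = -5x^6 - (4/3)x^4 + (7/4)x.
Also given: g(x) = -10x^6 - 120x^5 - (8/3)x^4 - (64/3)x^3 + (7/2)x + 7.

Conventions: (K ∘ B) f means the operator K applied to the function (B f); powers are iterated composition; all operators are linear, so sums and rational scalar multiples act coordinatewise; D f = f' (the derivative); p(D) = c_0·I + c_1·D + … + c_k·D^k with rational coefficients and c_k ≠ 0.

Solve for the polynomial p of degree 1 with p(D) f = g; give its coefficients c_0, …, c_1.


c_0 = 2, c_1 = 4

D^0 f = -5x^6 - (4/3)x^4 + (7/4)x
D^1 f = -30x^5 - (16/3)x^3 + 7/4
matching coefficients of g against c_0 f + c_1 Df + … from the top degree down determines the c_i
solution: c_0 = 2, c_1 = 4


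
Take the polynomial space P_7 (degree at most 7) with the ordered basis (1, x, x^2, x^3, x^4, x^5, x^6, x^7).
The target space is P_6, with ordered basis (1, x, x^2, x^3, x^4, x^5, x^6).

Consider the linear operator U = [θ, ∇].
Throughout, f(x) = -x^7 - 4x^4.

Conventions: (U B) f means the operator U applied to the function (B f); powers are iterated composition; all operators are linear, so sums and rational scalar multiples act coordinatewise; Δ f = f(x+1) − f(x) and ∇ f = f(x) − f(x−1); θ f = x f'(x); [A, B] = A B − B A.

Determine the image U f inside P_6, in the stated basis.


∇ f = -7x^6 + 21x^5 - 35x^4 + 19x^3 + 3x^2 - 9x + 3
θ ∇ f = -42x^6 + 105x^5 - 140x^4 + 57x^3 + 6x^2 - 9x
θ f = -7x^7 - 16x^4
∇ θ f = -49x^6 + 147x^5 - 245x^4 + 181x^3 - 51x^2 - 15x + 9
[θ, ∇] f = 7x^6 - 42x^5 + 105x^4 - 124x^3 + 57x^2 + 6x - 9

g(x) = 7x^6 - 42x^5 + 105x^4 - 124x^3 + 57x^2 + 6x - 9


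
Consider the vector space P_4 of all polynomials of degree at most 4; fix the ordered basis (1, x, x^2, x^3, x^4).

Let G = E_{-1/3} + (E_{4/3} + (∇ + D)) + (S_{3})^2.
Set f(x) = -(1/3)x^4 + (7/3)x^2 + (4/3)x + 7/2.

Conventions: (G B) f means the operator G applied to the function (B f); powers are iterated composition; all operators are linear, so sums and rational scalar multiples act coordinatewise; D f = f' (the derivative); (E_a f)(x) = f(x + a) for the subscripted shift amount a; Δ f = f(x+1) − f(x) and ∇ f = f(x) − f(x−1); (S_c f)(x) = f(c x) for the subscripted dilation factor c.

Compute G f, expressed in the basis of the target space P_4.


the result is g(x) = -(6563/3)x^4 - 4x^3 + (1727/9)x^2 + (218/9)x + 7703/486

E_{-1/3} f = -(1/3)x^4 + (4/9)x^3 + (19/9)x^2 - (14/81)x + 1609/486
E_{4/3} f = -(1/3)x^4 - (16/9)x^3 - (11/9)x^2 + (356/81)x + 4069/486
∇ f = -(4/3)x^3 + 2x^2 + (10/3)x - 2/3
D f = -(4/3)x^3 + (14/3)x + 4/3
(∇ + D) f = -(8/3)x^3 + 2x^2 + 8x + 2/3
(E_{4/3} + (∇ + D)) f = -(1/3)x^4 - (40/9)x^3 + (7/9)x^2 + (1004/81)x + 4393/486
S_{3} f = -27x^4 + 21x^2 + 4x + 7/2
S_{3} S_{3} f = -2187x^4 + 189x^2 + 12x + 7/2
(E_{-1/3} + (E_{4/3} + (∇ + D)) + (S_{3})^2) f = -(6563/3)x^4 - 4x^3 + (1727/9)x^2 + (218/9)x + 7703/486


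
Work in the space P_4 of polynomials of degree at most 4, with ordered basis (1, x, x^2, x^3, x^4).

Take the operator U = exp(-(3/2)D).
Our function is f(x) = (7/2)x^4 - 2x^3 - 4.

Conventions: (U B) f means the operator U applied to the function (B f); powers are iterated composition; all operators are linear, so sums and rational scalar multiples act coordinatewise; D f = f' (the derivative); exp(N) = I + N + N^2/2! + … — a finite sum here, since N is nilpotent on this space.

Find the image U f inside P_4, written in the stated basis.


the image equals g(x) = (7/2)x^4 - 23x^3 + (225/4)x^2 - (243/4)x + 655/32

order-1 term: -21x^3 + 9x^2
order-2 term: (189/4)x^2 - (27/2)x
order-3 term: -(189/4)x + 27/4
order-4 term: 567/32
the series for exp(-(3/2)D) f terminates at order 4
exp(-(3/2)D) f = (7/2)x^4 - 23x^3 + (225/4)x^2 - (243/4)x + 655/32


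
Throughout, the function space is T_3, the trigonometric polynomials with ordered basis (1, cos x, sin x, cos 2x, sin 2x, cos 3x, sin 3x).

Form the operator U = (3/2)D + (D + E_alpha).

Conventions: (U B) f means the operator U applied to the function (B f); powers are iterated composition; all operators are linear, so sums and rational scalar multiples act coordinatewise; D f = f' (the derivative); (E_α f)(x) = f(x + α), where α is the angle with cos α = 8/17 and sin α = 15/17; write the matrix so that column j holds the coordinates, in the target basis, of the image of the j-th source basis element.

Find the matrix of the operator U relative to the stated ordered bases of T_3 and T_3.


image of 1: 1
image of cos x: (8/17)cos x - (115/34)sin x
image of sin x: (115/34)cos x + (8/17)sin x
image of cos 2x: -(161/289)cos 2x - (1685/289)sin 2x
image of sin 2x: (1685/289)cos 2x - (161/289)sin 2x
image of cos 3x: -(4888/4913)cos 3x - (72705/9826)sin 3x
image of sin 3x: (72705/9826)cos 3x - (4888/4913)sin 3x
each image's coordinates form column j of the matrix

the matrix is [[1, 0, 0, 0, 0, 0, 0]; [0, 8/17, 115/34, 0, 0, 0, 0]; [0, -115/34, 8/17, 0, 0, 0, 0]; [0, 0, 0, -161/289, 1685/289, 0, 0]; [0, 0, 0, -1685/289, -161/289, 0, 0]; [0, 0, 0, 0, 0, -4888/4913, 72705/9826]; [0, 0, 0, 0, 0, -72705/9826, -4888/4913]] (rows listed top to bottom)


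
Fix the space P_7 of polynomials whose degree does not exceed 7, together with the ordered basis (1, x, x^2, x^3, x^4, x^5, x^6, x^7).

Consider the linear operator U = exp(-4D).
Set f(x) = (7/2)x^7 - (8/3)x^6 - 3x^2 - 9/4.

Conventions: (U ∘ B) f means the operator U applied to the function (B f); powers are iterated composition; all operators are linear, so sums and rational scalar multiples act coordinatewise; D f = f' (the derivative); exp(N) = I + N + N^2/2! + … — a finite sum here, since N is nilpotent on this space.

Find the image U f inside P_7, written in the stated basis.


the result is g(x) = (7/2)x^7 - (302/3)x^6 + 1240x^5 - 8480x^4 + (104320/3)x^3 - 85507x^2 + 116760x - 819803/12

order-1 term: -98x^6 + 64x^5 + 24x
order-2 term: 1176x^5 - 640x^4 - 48
order-3 term: -7840x^4 + (10240/3)x^3
order-4 term: 31360x^3 - 10240x^2
order-5 term: -75264x^2 + 16384x
order-6 term: 100352x - 32768/3
order-7 term: -57344
the series for exp(-4D) f terminates at order 7
exp(-4D) f = (7/2)x^7 - (302/3)x^6 + 1240x^5 - 8480x^4 + (104320/3)x^3 - 85507x^2 + 116760x - 819803/12


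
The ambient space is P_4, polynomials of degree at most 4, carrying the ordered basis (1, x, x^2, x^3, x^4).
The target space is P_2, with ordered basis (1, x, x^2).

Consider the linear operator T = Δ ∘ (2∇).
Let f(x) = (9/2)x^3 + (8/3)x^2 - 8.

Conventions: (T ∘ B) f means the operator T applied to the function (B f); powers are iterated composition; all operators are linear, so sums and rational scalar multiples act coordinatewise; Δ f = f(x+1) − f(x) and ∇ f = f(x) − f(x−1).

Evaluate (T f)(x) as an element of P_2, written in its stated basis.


∇ f = (27/2)x^2 - (49/6)x + 11/6
(2∇) f = 27x^2 - (49/3)x + 11/3
Δ (2∇) f = 54x + 32/3

g(x) = 54x + 32/3


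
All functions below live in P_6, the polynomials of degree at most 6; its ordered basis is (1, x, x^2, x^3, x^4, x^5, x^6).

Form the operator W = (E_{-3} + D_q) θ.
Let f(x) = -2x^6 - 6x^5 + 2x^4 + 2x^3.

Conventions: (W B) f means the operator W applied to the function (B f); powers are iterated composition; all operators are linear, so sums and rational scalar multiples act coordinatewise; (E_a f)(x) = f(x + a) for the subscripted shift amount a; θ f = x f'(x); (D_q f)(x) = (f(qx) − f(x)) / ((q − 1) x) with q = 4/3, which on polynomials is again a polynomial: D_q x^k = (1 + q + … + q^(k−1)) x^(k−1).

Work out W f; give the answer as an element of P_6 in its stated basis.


g(x) = -12x^6 + (1598/81)x^5 - (39184/27)x^4 + (101030/27)x^3 - (18232/3)x^2 + 4644x - 972

θ f = -12x^6 - 30x^5 + 8x^4 + 6x^3
E_{-3} θ f = -12x^6 + 186x^5 - 1162x^4 + 3690x^3 - 6102x^2 + 4644x - 972
D_q θ f = -(13468/81)x^5 - (7810/27)x^4 + (1400/27)x^3 + (74/3)x^2
(E_{-3} + D_q) θ f = -12x^6 + (1598/81)x^5 - (39184/27)x^4 + (101030/27)x^3 - (18232/3)x^2 + 4644x - 972


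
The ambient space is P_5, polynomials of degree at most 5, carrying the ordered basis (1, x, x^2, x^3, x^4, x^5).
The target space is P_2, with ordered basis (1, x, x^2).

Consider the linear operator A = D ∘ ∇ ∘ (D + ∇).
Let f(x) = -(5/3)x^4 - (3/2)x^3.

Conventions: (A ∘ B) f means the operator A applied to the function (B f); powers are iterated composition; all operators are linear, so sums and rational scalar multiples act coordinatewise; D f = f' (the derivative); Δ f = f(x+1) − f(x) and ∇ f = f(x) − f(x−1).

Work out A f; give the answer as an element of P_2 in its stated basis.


the image equals g(x) = -80x + 42

D f = -(20/3)x^3 - (9/2)x^2
∇ f = -(20/3)x^3 + (11/2)x^2 - (13/6)x + 1/6
(D + ∇) f = -(40/3)x^3 + x^2 - (13/6)x + 1/6
∇ (D + ∇) f = -40x^2 + 42x - 33/2
D ∇ (D + ∇) f = -80x + 42


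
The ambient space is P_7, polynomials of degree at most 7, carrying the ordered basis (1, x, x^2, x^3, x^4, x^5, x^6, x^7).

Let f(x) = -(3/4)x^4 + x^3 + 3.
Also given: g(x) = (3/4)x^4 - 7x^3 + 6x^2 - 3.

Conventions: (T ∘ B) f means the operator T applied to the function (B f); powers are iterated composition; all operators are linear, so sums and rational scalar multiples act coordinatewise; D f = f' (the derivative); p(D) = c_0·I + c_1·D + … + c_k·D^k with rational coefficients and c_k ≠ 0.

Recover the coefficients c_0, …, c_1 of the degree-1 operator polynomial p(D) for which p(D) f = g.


p(D) = -I + 2·D, i.e. c_0 = -1, c_1 = 2

D^0 f = -(3/4)x^4 + x^3 + 3
D^1 f = -3x^3 + 3x^2
matching coefficients of g against c_0 f + c_1 Df + … from the top degree down determines the c_i
solution: c_0 = -1, c_1 = 2


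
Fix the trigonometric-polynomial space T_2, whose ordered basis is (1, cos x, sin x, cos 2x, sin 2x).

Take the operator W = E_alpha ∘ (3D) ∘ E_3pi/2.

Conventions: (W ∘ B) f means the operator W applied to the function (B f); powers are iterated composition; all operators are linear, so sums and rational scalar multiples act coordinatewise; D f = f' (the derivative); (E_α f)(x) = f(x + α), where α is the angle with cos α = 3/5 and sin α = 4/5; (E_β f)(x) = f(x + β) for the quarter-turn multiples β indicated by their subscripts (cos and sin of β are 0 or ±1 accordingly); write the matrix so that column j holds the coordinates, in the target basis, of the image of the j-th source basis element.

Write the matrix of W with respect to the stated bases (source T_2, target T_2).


image of 1: 0
image of cos x: (9/5)cos x - (12/5)sin x
image of sin x: (12/5)cos x + (9/5)sin x
image of cos 2x: (144/25)cos 2x - (42/25)sin 2x
image of sin 2x: (42/25)cos 2x + (144/25)sin 2x
each image's coordinates form column j of the matrix

the matrix is [[0, 0, 0, 0, 0]; [0, 9/5, 12/5, 0, 0]; [0, -12/5, 9/5, 0, 0]; [0, 0, 0, 144/25, 42/25]; [0, 0, 0, -42/25, 144/25]] (rows listed top to bottom)


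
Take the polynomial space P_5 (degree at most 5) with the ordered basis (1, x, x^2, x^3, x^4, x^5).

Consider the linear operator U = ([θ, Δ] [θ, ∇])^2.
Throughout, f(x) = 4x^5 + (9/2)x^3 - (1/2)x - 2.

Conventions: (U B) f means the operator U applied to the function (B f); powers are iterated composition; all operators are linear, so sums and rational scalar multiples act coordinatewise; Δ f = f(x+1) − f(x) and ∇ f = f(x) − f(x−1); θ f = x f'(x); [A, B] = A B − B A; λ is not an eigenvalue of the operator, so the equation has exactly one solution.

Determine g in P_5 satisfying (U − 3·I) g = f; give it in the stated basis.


g(x) = -(4/3)x^5 - (3/2)x^3 - (319/6)x + 2/3

write g with unknown coordinates in the stated basis and equate coefficients in (U − 3·I) g = f
solving from the highest basis element down gives g = -(4/3)x^5 - (3/2)x^3 - (319/6)x + 2/3
check: U g = -160x
so U g − 3·g = 4x^5 + (9/2)x^3 - (1/2)x - 2 = f ✓


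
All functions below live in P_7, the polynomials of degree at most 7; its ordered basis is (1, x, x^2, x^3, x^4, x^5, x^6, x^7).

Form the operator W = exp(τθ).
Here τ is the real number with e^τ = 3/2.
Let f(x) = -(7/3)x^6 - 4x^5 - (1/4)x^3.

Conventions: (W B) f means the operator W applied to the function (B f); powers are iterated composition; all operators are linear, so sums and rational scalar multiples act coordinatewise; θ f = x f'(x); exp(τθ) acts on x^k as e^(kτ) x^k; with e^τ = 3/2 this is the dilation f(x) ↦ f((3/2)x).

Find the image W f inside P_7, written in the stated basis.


the image equals g(x) = -(1701/64)x^6 - (243/8)x^5 - (27/32)x^3

exp(τθ) x^k = e^(kτ) x^k; with e^τ = 3/2 this sends x^k to (3/2)^k x^k
x^3 ↦ 27/8 x^3
x^5 ↦ 243/32 x^5
x^6 ↦ 729/64 x^6
applying this coordinatewise to f: exp(τθ) f = -(1701/64)x^6 - (243/8)x^5 - (27/32)x^3


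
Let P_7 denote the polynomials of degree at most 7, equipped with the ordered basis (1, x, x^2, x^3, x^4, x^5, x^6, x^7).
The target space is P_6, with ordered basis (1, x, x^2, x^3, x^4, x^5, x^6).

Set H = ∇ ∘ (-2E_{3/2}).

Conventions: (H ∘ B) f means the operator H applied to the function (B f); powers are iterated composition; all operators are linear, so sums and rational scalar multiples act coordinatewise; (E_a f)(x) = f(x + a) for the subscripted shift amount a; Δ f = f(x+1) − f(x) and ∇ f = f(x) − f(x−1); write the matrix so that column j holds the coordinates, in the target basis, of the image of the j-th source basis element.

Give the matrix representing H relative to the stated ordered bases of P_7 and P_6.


the matrix is [[0, -2, -4, -13/2, -10, -121/8, -91/4, -1093/32]; [0, 0, -4, -12, -26, -50, -363/4, -637/4]; [0, 0, 0, -6, -24, -65, -150, -2541/8]; [0, 0, 0, 0, -8, -40, -130, -350]; [0, 0, 0, 0, 0, -10, -60, -455/2]; [0, 0, 0, 0, 0, 0, -12, -84]; [0, 0, 0, 0, 0, 0, 0, -14]] (rows listed top to bottom)

image of 1: 0
image of x: -2
image of x^2: -4x - 4
image of x^3: -6x^2 - 12x - 13/2
image of x^4: -8x^3 - 24x^2 - 26x - 10
image of x^5: -10x^4 - 40x^3 - 65x^2 - 50x - 121/8
image of x^6: -12x^5 - 60x^4 - 130x^3 - 150x^2 - (363/4)x - 91/4
image of x^7: -14x^6 - 84x^5 - (455/2)x^4 - 350x^3 - (2541/8)x^2 - (637/4)x - 1093/32
each image's coordinates form column j of the matrix


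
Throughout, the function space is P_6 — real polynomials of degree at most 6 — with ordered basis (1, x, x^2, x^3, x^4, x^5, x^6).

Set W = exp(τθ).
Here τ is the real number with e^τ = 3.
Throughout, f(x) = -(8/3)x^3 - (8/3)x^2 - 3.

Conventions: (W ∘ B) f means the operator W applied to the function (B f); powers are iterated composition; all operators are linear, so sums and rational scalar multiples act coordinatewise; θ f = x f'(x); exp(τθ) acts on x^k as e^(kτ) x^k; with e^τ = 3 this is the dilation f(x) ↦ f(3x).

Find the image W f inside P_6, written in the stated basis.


g(x) = -72x^3 - 24x^2 - 3

exp(τθ) x^k = e^(kτ) x^k; with e^τ = 3 this sends x^k to 3^k x^k
x^2 ↦ 9 x^2
x^3 ↦ 27 x^3
applying this coordinatewise to f: exp(τθ) f = -72x^3 - 24x^2 - 3


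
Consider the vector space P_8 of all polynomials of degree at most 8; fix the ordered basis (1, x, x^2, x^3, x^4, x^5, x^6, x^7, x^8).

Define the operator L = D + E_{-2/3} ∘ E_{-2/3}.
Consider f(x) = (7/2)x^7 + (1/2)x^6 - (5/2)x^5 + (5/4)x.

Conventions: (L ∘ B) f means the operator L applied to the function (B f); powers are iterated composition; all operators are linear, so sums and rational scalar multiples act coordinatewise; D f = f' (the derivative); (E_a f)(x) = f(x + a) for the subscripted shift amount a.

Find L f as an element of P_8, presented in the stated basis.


the result is g(x) = (7/2)x^7 - (23/3)x^6 + (763/6)x^5 - (14735/54)x^4 + (25840/81)x^3 - (18368/81)x^2 + (252989/2916)x - 116285/8748

D f = (49/2)x^6 + 3x^5 - (25/2)x^4 + 5/4
E_{-2/3} f = (7/2)x^7 - (95/6)x^6 + (169/6)x^5 - (665/27)x^4 + (820/81)x^3 - (64/81)x^2 + (1565/2916)x - 2909/4374
E_{-2/3} E_{-2/3} f = (7/2)x^7 - (193/6)x^6 + (745/6)x^5 - (7030/27)x^4 + (25840/81)x^3 - (18368/81)x^2 + (252989/2916)x - 31805/2187
(D + E_{-2/3} ∘ E_{-2/3}) f = (7/2)x^7 - (23/3)x^6 + (763/6)x^5 - (14735/54)x^4 + (25840/81)x^3 - (18368/81)x^2 + (252989/2916)x - 116285/8748


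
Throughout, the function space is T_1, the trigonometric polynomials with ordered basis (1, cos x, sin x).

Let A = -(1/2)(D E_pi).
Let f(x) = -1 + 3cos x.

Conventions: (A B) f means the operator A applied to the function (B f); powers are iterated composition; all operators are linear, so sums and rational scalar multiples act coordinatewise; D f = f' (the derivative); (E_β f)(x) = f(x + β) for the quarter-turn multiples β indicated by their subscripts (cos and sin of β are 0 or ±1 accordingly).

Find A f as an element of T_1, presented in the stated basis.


E_pi f = -1 - 3cos x
D E_pi f = 3sin x
(-(1/2)(D E_pi)) f = -(3/2)sin x

the result is g(x) = -(3/2)sin x


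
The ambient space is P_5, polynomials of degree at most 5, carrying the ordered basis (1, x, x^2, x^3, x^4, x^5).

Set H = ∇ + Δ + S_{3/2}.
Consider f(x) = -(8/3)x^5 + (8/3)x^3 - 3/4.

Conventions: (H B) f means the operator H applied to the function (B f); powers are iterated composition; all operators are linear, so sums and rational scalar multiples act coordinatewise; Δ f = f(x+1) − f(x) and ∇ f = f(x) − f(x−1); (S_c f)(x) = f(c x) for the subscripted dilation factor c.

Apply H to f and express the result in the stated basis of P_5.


∇ f = -(40/3)x^4 + (80/3)x^3 - (56/3)x^2 + (16/3)x
Δ f = -(40/3)x^4 - (80/3)x^3 - (56/3)x^2 - (16/3)x
S_{3/2} f = -(81/4)x^5 + 9x^3 - 3/4
(∇ + Δ + S_{3/2}) f = -(81/4)x^5 - (80/3)x^4 + 9x^3 - (112/3)x^2 - 3/4

the image equals g(x) = -(81/4)x^5 - (80/3)x^4 + 9x^3 - (112/3)x^2 - 3/4


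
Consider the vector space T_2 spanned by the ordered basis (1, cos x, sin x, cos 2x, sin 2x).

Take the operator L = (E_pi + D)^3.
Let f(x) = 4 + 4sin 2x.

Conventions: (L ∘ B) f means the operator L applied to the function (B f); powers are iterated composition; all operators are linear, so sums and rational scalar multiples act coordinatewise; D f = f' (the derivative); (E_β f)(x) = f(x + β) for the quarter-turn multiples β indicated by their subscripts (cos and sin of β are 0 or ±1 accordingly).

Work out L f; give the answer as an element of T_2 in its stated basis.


E_pi f = 4 + 4sin 2x
D f = 8cos 2x
(E_pi + D) f = 4 + 8cos 2x + 4sin 2x
E_pi (E_pi + D) f = 4 + 8cos 2x + 4sin 2x
D (E_pi + D) f = 8cos 2x - 16sin 2x
(E_pi + D) (E_pi + D) f = 4 + 16cos 2x - 12sin 2x
E_pi (E_pi + D) (E_pi + D) f = 4 + 16cos 2x - 12sin 2x
D (E_pi + D) (E_pi + D) f = -24cos 2x - 32sin 2x
(E_pi + D) (E_pi + D) (E_pi + D) f = 4 - 8cos 2x - 44sin 2x

the result is g(x) = 4 - 8cos 2x - 44sin 2x


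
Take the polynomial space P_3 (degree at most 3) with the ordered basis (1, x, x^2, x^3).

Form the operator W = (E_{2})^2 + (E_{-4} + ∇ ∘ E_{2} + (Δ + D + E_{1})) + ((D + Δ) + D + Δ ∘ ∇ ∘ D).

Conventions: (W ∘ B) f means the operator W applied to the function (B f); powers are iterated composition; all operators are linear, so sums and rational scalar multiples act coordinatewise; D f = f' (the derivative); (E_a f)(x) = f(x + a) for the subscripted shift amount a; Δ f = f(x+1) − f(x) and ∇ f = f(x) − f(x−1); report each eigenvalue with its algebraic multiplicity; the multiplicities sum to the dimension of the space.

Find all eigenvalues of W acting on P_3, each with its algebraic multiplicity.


image of 1: 3
image of x: 3x + 7
image of x^2: 3x^2 + 14x + 38
image of x^3: 3x^3 + 21x^2 + 114x + 16
the matrix is upper triangular; its diagonal is (3, 3, 3, 3)
for a triangular matrix the eigenvalues are the diagonal entries, with algebraic multiplicity their repetition count

λ = 3 (multiplicity 4)


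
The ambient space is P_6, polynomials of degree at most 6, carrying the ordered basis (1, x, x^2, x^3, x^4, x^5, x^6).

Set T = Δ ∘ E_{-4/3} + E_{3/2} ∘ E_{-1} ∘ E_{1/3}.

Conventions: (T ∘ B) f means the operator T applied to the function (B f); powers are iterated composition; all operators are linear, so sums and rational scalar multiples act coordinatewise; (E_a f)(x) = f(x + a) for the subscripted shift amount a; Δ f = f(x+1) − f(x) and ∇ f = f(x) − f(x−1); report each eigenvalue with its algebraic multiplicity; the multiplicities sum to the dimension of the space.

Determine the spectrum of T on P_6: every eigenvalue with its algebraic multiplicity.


λ = 1 (multiplicity 7)

image of 1: 1
image of x: x + 11/6
image of x^2: x^2 + (11/3)x - 35/36
image of x^3: x^3 + (11/2)x^2 - (35/12)x + 629/216
image of x^4: x^4 + (22/3)x^3 - (35/6)x^2 + (629/54)x - 3455/1296
image of x^5: x^5 + (55/6)x^4 - (175/18)x^3 + (3145/108)x^2 - (17275/1296)x + 35861/7776
image of x^6: x^6 + 11x^5 - (175/12)x^4 + (3145/54)x^3 - (17275/432)x^2 + (35861/1296)x - 246455/46656
the matrix is upper triangular; its diagonal is (1, 1, 1, 1, 1, 1, 1)
for a triangular matrix the eigenvalues are the diagonal entries, with algebraic multiplicity their repetition count


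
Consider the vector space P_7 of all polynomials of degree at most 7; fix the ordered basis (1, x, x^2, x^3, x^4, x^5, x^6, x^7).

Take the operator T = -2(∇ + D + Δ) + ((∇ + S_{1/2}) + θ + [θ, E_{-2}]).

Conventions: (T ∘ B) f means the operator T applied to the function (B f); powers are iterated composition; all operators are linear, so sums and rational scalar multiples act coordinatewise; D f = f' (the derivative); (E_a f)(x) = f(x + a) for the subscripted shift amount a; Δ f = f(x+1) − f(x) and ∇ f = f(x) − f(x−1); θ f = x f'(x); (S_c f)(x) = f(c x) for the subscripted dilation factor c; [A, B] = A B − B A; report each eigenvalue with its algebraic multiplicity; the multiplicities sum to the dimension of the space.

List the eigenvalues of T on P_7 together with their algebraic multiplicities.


image of 1: 1
image of x: (3/2)x - 3
image of x^2: (9/4)x^2 - 6x - 9
image of x^3: (25/8)x^3 - 9x^2 - 27x + 21
image of x^4: (65/16)x^4 - 12x^3 - 54x^2 + 84x - 65
image of x^5: (161/32)x^5 - 15x^4 - 90x^3 + 210x^2 - 325x + 157
image of x^6: (385/64)x^6 - 18x^5 - 135x^4 + 420x^3 - 975x^2 + 942x - 385
image of x^7: (897/128)x^7 - 21x^6 - 189x^5 + 735x^4 - 2275x^3 + 3297x^2 - 2695x + 893
the matrix is upper triangular; its diagonal is (1, 3/2, 9/4, 25/8, 65/16, 161/32, 385/64, 897/128)
for a triangular matrix the eigenvalues are the diagonal entries, with algebraic multiplicity their repetition count

λ = 1 (multiplicity 1), λ = 3/2 (multiplicity 1), λ = 9/4 (multiplicity 1), λ = 25/8 (multiplicity 1), λ = 65/16 (multiplicity 1), λ = 161/32 (multiplicity 1), λ = 385/64 (multiplicity 1), λ = 897/128 (multiplicity 1)


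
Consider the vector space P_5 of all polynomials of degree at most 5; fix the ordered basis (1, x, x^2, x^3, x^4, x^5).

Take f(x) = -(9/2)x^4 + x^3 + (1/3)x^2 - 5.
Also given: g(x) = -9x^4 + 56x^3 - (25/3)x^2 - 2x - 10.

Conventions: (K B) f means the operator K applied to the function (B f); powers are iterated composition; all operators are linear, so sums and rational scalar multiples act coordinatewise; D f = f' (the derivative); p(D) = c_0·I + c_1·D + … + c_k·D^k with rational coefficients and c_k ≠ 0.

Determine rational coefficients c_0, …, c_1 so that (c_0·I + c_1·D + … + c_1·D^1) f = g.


c_0 = 2, c_1 = -3

D^0 f = -(9/2)x^4 + x^3 + (1/3)x^2 - 5
D^1 f = -18x^3 + 3x^2 + (2/3)x
matching coefficients of g against c_0 f + c_1 Df + … from the top degree down determines the c_i
solution: c_0 = 2, c_1 = -3


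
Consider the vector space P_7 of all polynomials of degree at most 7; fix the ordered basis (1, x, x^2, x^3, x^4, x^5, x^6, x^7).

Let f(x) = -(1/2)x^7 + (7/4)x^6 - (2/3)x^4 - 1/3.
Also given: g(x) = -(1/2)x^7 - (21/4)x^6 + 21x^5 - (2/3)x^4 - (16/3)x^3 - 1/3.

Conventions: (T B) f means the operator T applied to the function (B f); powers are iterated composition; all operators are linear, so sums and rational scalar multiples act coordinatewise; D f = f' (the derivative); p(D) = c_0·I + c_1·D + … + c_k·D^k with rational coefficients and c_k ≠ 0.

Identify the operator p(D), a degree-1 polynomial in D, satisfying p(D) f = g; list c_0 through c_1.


D^0 f = -(1/2)x^7 + (7/4)x^6 - (2/3)x^4 - 1/3
D^1 f = -(7/2)x^6 + (21/2)x^5 - (8/3)x^3
matching coefficients of g against c_0 f + c_1 Df + … from the top degree down determines the c_i
solution: c_0 = 1, c_1 = 2

c_0 = 1, c_1 = 2


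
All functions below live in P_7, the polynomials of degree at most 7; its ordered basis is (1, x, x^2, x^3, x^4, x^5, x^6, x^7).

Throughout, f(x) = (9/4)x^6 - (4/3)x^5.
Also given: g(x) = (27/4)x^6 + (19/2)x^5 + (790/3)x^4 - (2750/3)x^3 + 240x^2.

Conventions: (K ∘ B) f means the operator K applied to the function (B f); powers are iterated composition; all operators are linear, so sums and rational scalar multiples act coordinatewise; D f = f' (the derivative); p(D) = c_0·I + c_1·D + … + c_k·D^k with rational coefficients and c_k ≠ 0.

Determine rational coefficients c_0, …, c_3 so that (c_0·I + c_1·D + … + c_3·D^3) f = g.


D^0 f = (9/4)x^6 - (4/3)x^5
D^1 f = (27/2)x^5 - (20/3)x^4
D^2 f = (135/2)x^4 - (80/3)x^3
D^3 f = 270x^3 - 80x^2
matching coefficients of g against c_0 f + c_1 Df + … from the top degree down determines the c_i
solution: c_0 = 3, c_1 = 1, c_2 = 4, c_3 = -3

c_0 = 3, c_1 = 1, c_2 = 4, c_3 = -3


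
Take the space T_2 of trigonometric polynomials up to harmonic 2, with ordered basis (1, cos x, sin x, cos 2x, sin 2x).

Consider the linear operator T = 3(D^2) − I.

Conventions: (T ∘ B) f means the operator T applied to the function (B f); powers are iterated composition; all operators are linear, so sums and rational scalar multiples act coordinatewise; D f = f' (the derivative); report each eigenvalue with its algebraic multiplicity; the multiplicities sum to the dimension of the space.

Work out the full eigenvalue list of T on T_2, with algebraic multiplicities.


λ = -13 (multiplicity 2), λ = -4 (multiplicity 2), λ = -1 (multiplicity 1)

image of 1: -1
image of cos x: -4cos x
image of sin x: -4sin x
image of cos 2x: -13cos 2x
image of sin 2x: -13sin 2x
the matrix is diagonal; its diagonal is (-1, -4, -4, -13, -13)
for a triangular matrix the eigenvalues are the diagonal entries, with algebraic multiplicity their repetition count


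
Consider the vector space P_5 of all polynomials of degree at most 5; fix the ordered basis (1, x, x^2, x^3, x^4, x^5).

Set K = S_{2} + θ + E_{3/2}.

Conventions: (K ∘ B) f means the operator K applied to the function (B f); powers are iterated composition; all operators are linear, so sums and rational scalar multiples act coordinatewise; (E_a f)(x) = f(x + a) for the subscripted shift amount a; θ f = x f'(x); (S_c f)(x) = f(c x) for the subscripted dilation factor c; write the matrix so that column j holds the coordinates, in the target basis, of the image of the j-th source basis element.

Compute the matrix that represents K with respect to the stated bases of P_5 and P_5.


image of 1: 2
image of x: 4x + 3/2
image of x^2: 7x^2 + 3x + 9/4
image of x^3: 12x^3 + (9/2)x^2 + (27/4)x + 27/8
image of x^4: 21x^4 + 6x^3 + (27/2)x^2 + (27/2)x + 81/16
image of x^5: 38x^5 + (15/2)x^4 + (45/2)x^3 + (135/4)x^2 + (405/16)x + 243/32
each image's coordinates form column j of the matrix

the matrix is [[2, 3/2, 9/4, 27/8, 81/16, 243/32]; [0, 4, 3, 27/4, 27/2, 405/16]; [0, 0, 7, 9/2, 27/2, 135/4]; [0, 0, 0, 12, 6, 45/2]; [0, 0, 0, 0, 21, 15/2]; [0, 0, 0, 0, 0, 38]] (rows listed top to bottom)


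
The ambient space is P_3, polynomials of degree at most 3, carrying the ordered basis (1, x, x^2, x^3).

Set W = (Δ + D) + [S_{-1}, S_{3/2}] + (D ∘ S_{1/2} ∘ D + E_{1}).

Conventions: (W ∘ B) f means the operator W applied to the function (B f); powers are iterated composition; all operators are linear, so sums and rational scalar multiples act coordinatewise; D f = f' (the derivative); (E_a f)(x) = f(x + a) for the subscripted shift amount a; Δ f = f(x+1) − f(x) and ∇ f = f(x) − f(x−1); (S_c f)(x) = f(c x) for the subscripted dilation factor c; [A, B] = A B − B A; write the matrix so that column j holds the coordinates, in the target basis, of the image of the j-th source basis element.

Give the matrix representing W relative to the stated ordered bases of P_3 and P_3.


the matrix is [[1, 3, 3, 2]; [0, 1, 6, 15/2]; [0, 0, 1, 9]; [0, 0, 0, 1]] (rows listed top to bottom)

image of 1: 1
image of x: x + 3
image of x^2: x^2 + 6x + 3
image of x^3: x^3 + 9x^2 + (15/2)x + 2
each image's coordinates form column j of the matrix


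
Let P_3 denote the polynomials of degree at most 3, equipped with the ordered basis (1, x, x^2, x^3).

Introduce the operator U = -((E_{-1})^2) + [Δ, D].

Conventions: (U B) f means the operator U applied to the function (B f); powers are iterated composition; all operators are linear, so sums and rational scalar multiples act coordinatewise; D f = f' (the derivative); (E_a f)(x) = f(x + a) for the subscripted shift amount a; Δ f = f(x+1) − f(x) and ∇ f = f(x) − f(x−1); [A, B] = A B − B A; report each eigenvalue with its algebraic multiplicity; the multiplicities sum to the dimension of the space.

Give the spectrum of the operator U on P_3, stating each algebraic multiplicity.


λ = -1 (multiplicity 4)

image of 1: -1
image of x: -x + 2
image of x^2: -x^2 + 4x - 4
image of x^3: -x^3 + 6x^2 - 12x + 8
the matrix is upper triangular; its diagonal is (-1, -1, -1, -1)
for a triangular matrix the eigenvalues are the diagonal entries, with algebraic multiplicity their repetition count


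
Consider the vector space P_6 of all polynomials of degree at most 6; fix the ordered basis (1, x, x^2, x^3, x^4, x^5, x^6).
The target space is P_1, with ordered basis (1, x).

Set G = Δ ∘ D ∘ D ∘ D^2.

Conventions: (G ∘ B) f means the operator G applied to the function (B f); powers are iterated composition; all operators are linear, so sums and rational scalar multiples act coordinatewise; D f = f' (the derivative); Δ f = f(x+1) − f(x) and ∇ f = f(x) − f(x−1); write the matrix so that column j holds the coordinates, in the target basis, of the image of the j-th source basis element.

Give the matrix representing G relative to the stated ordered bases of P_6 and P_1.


image of 1: 0
image of x: 0
image of x^2: 0
image of x^3: 0
image of x^4: 0
image of x^5: 120
image of x^6: 720x + 360
each image's coordinates form column j of the matrix

the matrix is [[0, 0, 0, 0, 0, 120, 360]; [0, 0, 0, 0, 0, 0, 720]] (rows listed top to bottom)


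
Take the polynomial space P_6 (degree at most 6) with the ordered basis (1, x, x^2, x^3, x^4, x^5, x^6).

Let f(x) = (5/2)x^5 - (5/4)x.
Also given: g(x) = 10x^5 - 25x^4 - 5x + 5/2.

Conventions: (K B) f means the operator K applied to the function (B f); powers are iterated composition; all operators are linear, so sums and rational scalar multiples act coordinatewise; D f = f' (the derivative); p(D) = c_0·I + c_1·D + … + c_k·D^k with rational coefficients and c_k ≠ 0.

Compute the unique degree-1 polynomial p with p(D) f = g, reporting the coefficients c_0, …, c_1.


p(D) = 4·I − 2·D, i.e. c_0 = 4, c_1 = -2

D^0 f = (5/2)x^5 - (5/4)x
D^1 f = (25/2)x^4 - 5/4
matching coefficients of g against c_0 f + c_1 Df + … from the top degree down determines the c_i
solution: c_0 = 4, c_1 = -2


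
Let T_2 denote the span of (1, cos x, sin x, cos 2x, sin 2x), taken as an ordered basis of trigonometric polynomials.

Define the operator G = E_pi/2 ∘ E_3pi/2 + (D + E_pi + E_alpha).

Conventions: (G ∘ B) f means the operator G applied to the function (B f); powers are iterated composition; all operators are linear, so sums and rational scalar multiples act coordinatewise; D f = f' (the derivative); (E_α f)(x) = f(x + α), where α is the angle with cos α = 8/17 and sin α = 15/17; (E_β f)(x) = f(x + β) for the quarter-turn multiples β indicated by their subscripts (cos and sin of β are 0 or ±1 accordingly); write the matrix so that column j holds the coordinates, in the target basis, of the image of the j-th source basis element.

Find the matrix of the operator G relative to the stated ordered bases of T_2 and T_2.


the matrix is [[3, 0, 0, 0, 0]; [0, 8/17, 32/17, 0, 0]; [0, -32/17, 8/17, 0, 0]; [0, 0, 0, 417/289, 818/289]; [0, 0, 0, -818/289, 417/289]] (rows listed top to bottom)

image of 1: 3
image of cos x: (8/17)cos x - (32/17)sin x
image of sin x: (32/17)cos x + (8/17)sin x
image of cos 2x: (417/289)cos 2x - (818/289)sin 2x
image of sin 2x: (818/289)cos 2x + (417/289)sin 2x
each image's coordinates form column j of the matrix


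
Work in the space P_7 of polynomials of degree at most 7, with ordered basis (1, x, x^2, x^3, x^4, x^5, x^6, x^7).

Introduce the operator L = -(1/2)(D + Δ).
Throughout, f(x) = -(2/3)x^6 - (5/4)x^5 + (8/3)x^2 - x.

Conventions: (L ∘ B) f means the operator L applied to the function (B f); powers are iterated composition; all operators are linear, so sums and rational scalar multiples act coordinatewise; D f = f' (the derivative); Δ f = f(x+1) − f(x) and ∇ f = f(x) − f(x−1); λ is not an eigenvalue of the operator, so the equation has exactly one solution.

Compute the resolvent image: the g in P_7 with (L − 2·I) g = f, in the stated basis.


g(x) = (1/3)x^6 - (3/8)x^5 - (5/16)x^4 - (5/48)x^3 - (49/48)x^2 + (361/192)x - 73/128

write g with unknown coordinates in the stated basis and equate coefficients in (L − 2·I) g = f
solving from the highest basis element down gives g = (1/3)x^6 - (3/8)x^5 - (5/16)x^4 - (5/48)x^3 - (49/48)x^2 + (361/192)x - 73/128
check: L g = -2x^5 - (5/8)x^4 - (5/24)x^3 + (5/8)x^2 + (265/96)x - 73/64
so L g − 2·g = -(2/3)x^6 - (5/4)x^5 + (8/3)x^2 - x = f ✓


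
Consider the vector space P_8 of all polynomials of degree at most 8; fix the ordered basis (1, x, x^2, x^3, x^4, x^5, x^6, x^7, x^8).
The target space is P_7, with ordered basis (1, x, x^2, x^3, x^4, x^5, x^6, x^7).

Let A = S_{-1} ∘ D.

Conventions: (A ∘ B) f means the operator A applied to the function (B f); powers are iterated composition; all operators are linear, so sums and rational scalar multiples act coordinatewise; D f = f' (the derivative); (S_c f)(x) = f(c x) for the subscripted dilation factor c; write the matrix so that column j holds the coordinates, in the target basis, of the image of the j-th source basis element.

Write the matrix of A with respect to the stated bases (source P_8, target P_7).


image of 1: 0
image of x: 1
image of x^2: -2x
image of x^3: 3x^2
image of x^4: -4x^3
image of x^5: 5x^4
image of x^6: -6x^5
image of x^7: 7x^6
image of x^8: -8x^7
each image's coordinates form column j of the matrix

the matrix is [[0, 1, 0, 0, 0, 0, 0, 0, 0]; [0, 0, -2, 0, 0, 0, 0, 0, 0]; [0, 0, 0, 3, 0, 0, 0, 0, 0]; [0, 0, 0, 0, -4, 0, 0, 0, 0]; [0, 0, 0, 0, 0, 5, 0, 0, 0]; [0, 0, 0, 0, 0, 0, -6, 0, 0]; [0, 0, 0, 0, 0, 0, 0, 7, 0]; [0, 0, 0, 0, 0, 0, 0, 0, -8]] (rows listed top to bottom)


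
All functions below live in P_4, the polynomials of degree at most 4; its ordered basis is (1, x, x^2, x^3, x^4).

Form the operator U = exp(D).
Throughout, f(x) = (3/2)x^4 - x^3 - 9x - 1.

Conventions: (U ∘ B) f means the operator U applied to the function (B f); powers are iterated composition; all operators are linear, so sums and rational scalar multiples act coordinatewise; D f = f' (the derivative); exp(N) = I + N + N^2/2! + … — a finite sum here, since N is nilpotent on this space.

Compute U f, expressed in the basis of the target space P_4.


g(x) = (3/2)x^4 + 5x^3 + 6x^2 - 6x - 19/2

order-1 term: 6x^3 - 3x^2 - 9
order-2 term: 9x^2 - 3x
order-3 term: 6x - 1
order-4 term: 3/2
the series for exp(D) f terminates at order 4
exp(D) f = (3/2)x^4 + 5x^3 + 6x^2 - 6x - 19/2


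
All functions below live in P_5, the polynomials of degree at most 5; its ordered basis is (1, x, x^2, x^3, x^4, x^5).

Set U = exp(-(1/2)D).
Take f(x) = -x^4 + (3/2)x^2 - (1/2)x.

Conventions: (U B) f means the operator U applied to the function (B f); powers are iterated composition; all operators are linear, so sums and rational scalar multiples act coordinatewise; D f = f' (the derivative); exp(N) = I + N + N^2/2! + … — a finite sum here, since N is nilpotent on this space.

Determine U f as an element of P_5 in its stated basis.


g(x) = -x^4 + 2x^3 - (3/2)x + 9/16

order-1 term: 2x^3 - (3/2)x + 1/4
order-2 term: -(3/2)x^2 + 3/8
order-3 term: (1/2)x
order-4 term: -1/16
the series for exp(-(1/2)D) f terminates at order 4
exp(-(1/2)D) f = -x^4 + 2x^3 - (3/2)x + 9/16
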